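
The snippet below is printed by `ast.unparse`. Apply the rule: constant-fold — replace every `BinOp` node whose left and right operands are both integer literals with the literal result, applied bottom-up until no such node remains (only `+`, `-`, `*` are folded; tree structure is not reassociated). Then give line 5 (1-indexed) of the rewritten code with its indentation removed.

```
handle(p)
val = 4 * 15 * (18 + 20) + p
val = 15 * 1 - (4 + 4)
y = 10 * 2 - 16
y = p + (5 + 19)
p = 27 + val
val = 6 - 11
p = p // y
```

y = p + 24

Transformed code:
handle(p)
val = 2280 + p
val = 7
y = 4
y = p + 24
p = 27 + val
val = -5
p = p // y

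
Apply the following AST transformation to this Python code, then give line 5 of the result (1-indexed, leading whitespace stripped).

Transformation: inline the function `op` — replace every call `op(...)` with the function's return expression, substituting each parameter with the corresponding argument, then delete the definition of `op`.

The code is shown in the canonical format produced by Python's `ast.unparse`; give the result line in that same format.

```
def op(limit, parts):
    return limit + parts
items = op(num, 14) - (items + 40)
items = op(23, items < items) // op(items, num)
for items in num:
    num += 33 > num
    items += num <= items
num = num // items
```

Transformed code:
items = num + 14 - (items + 40)
items = (23 + (items < items)) // (items + num)
for items in num:
    num += 33 > num
    items += num <= items
num = num // items

items += num <= items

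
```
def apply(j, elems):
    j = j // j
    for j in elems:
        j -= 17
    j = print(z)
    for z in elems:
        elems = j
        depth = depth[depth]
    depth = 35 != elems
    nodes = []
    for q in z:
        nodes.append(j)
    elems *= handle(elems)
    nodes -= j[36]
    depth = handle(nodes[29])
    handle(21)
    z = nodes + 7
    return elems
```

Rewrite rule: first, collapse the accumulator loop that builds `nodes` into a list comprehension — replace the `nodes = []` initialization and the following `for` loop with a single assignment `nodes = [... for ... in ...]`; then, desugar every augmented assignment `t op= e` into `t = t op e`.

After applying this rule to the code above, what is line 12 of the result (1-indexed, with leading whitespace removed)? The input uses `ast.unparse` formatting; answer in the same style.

nodes = nodes - j[36]

Transformed code:
def apply(j, elems):
    j = j // j
    for j in elems:
        j = j - 17
    j = print(z)
    for z in elems:
        elems = j
        depth = depth[depth]
    depth = 35 != elems
    nodes = [j for q in z]
    elems = elems * handle(elems)
    nodes = nodes - j[36]
    depth = handle(nodes[29])
    handle(21)
    z = nodes + 7
    return elems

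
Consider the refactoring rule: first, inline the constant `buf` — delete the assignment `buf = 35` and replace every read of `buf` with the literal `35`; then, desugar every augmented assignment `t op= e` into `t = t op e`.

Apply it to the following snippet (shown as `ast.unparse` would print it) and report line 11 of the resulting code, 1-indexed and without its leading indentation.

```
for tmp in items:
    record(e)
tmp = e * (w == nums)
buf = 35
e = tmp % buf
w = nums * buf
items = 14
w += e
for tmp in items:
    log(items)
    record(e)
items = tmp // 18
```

Transformed code:
for tmp in items:
    record(e)
tmp = e * (w == nums)
e = tmp % 35
w = nums * 35
items = 14
w = w + e
for tmp in items:
    log(items)
    record(e)
items = tmp // 18

items = tmp // 18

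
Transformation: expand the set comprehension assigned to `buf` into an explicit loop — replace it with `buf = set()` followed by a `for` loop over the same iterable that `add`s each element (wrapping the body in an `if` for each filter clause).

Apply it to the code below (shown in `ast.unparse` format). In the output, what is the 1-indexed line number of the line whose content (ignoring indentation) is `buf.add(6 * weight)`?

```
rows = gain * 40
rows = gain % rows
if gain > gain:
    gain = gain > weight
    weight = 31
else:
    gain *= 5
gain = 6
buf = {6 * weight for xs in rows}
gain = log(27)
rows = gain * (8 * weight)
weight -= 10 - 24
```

Transformed code:
rows = gain * 40
rows = gain % rows
if gain > gain:
    gain = gain > weight
    weight = 31
else:
    gain *= 5
gain = 6
buf = set()
for xs in rows:
    buf.add(6 * weight)
gain = log(27)
rows = gain * (8 * weight)
weight -= 10 - 24

11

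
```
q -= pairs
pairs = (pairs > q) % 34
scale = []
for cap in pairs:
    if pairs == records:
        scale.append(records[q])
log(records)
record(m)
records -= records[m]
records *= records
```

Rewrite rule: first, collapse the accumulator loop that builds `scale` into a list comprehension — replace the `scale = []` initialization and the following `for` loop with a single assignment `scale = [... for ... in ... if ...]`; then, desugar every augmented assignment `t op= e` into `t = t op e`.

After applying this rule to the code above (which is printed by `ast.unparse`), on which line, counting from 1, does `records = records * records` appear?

7

Transformed code:
q = q - pairs
pairs = (pairs > q) % 34
scale = [records[q] for cap in pairs if pairs == records]
log(records)
record(m)
records = records - records[m]
records = records * records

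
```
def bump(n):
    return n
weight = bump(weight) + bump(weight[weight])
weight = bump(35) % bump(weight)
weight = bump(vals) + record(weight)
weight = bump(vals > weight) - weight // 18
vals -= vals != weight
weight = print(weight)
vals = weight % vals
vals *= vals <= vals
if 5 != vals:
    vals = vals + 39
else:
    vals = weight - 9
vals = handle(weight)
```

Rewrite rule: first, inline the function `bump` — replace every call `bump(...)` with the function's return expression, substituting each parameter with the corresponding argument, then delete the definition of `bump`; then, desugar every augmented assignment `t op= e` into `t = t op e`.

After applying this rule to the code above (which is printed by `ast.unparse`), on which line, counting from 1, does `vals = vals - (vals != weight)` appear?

Transformed code:
weight = weight + weight[weight]
weight = 35 % weight
weight = vals + record(weight)
weight = (vals > weight) - weight // 18
vals = vals - (vals != weight)
weight = print(weight)
vals = weight % vals
vals = vals * (vals <= vals)
if 5 != vals:
    vals = vals + 39
else:
    vals = weight - 9
vals = handle(weight)

5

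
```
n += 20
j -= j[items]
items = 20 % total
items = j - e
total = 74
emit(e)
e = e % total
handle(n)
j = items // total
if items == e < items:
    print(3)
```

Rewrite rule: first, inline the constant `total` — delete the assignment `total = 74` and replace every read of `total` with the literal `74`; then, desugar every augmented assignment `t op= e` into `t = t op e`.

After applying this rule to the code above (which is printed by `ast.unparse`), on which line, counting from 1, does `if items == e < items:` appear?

Transformed code:
n = n + 20
j = j - j[items]
items = 20 % 74
items = j - e
emit(e)
e = e % 74
handle(n)
j = items // 74
if items == e < items:
    print(3)

9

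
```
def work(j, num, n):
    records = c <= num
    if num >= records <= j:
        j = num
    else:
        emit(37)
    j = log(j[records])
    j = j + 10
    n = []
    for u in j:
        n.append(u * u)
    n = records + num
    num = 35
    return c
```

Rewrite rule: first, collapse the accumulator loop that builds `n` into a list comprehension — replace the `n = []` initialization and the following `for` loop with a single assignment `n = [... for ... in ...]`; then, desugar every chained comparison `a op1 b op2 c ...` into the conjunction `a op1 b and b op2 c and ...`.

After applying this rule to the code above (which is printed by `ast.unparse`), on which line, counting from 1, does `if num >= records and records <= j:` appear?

Transformed code:
def work(j, num, n):
    records = c <= num
    if num >= records and records <= j:
        j = num
    else:
        emit(37)
    j = log(j[records])
    j = j + 10
    n = [u * u for u in j]
    n = records + num
    num = 35
    return c

3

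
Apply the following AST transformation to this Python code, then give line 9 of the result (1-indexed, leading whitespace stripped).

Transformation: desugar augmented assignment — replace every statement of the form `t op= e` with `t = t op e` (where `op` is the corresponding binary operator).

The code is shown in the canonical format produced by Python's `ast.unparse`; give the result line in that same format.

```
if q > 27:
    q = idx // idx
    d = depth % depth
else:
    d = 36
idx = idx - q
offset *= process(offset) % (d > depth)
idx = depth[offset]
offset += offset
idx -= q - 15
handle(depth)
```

offset = offset + offset

Transformed code:
if q > 27:
    q = idx // idx
    d = depth % depth
else:
    d = 36
idx = idx - q
offset = offset * (process(offset) % (d > depth))
idx = depth[offset]
offset = offset + offset
idx = idx - (q - 15)
handle(depth)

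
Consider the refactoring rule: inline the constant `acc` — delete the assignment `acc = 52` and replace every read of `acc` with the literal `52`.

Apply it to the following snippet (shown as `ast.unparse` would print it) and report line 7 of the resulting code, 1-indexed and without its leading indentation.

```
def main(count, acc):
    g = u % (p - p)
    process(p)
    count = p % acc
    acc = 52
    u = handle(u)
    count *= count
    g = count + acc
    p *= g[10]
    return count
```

Transformed code:
def main(count, acc):
    g = u % (p - p)
    process(p)
    count = p % 52
    u = handle(u)
    count *= count
    g = count + 52
    p *= g[10]
    return count

g = count + 52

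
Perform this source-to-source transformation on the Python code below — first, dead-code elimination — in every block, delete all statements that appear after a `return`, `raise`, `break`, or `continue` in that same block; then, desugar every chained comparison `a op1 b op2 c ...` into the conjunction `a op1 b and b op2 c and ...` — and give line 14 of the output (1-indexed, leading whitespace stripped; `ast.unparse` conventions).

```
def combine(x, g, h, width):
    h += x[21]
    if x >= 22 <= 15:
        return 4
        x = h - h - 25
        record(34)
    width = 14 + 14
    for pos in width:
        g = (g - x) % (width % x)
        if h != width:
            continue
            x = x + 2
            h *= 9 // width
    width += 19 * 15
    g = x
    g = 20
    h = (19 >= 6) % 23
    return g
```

return g

Transformed code:
def combine(x, g, h, width):
    h += x[21]
    if x >= 22 and 22 <= 15:
        return 4
    width = 14 + 14
    for pos in width:
        g = (g - x) % (width % x)
        if h != width:
            continue
    width += 19 * 15
    g = x
    g = 20
    h = (19 >= 6) % 23
    return g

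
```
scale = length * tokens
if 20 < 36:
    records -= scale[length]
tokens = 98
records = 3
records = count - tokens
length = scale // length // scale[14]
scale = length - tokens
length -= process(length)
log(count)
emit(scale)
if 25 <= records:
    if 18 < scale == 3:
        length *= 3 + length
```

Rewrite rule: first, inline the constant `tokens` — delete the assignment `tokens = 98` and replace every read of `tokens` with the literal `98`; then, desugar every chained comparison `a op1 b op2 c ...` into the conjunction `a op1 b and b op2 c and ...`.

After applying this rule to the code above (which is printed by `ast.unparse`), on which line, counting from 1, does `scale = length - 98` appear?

Transformed code:
scale = length * 98
if 20 < 36:
    records -= scale[length]
records = 3
records = count - 98
length = scale // length // scale[14]
scale = length - 98
length -= process(length)
log(count)
emit(scale)
if 25 <= records:
    if 18 < scale and scale == 3:
        length *= 3 + length

7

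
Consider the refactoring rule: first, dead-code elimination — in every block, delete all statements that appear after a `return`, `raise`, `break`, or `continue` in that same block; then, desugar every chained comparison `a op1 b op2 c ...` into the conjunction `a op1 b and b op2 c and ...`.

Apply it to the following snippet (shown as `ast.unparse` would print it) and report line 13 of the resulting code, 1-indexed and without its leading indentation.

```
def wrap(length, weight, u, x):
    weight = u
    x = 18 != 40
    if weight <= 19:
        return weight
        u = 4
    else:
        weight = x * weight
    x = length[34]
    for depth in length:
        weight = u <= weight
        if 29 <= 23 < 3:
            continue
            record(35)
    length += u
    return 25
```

length += u

Transformed code:
def wrap(length, weight, u, x):
    weight = u
    x = 18 != 40
    if weight <= 19:
        return weight
    else:
        weight = x * weight
    x = length[34]
    for depth in length:
        weight = u <= weight
        if 29 <= 23 and 23 < 3:
            continue
    length += u
    return 25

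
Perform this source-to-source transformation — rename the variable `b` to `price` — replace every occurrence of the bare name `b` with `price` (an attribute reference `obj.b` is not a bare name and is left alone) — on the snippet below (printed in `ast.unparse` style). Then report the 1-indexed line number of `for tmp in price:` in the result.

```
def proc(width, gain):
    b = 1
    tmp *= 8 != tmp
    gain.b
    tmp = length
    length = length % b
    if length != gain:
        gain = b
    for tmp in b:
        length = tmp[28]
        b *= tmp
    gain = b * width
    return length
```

Transformed code:
def proc(width, gain):
    price = 1
    tmp *= 8 != tmp
    gain.b
    tmp = length
    length = length % price
    if length != gain:
        gain = price
    for tmp in price:
        length = tmp[28]
        price *= tmp
    gain = price * width
    return length

9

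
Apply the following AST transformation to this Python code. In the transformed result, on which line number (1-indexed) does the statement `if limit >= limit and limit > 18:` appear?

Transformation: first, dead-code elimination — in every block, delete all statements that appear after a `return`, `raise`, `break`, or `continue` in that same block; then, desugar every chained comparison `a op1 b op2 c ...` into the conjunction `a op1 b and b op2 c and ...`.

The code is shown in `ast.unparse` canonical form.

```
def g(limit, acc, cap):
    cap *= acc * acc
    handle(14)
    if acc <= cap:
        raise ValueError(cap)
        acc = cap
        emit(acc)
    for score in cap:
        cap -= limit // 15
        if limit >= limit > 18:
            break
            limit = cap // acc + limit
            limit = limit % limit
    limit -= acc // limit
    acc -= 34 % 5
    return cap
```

8

Transformed code:
def g(limit, acc, cap):
    cap *= acc * acc
    handle(14)
    if acc <= cap:
        raise ValueError(cap)
    for score in cap:
        cap -= limit // 15
        if limit >= limit and limit > 18:
            break
    limit -= acc // limit
    acc -= 34 % 5
    return cap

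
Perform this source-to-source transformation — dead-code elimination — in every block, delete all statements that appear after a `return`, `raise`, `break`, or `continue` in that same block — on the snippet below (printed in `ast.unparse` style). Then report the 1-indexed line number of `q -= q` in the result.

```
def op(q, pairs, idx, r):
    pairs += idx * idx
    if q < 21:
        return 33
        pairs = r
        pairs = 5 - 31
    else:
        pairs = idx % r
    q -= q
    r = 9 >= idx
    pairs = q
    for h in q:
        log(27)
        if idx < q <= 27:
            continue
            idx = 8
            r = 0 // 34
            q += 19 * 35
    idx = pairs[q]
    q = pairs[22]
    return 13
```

7

Transformed code:
def op(q, pairs, idx, r):
    pairs += idx * idx
    if q < 21:
        return 33
    else:
        pairs = idx % r
    q -= q
    r = 9 >= idx
    pairs = q
    for h in q:
        log(27)
        if idx < q <= 27:
            continue
    idx = pairs[q]
    q = pairs[22]
    return 13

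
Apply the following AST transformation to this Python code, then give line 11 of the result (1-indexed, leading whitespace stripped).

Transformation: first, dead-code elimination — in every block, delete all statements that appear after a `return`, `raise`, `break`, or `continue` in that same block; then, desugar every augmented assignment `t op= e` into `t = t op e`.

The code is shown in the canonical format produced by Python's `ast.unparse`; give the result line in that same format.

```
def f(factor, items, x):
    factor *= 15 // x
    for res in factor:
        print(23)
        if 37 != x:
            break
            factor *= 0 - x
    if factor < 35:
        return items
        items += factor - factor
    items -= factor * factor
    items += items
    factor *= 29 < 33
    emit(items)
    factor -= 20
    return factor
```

factor = factor * (29 < 33)

Transformed code:
def f(factor, items, x):
    factor = factor * (15 // x)
    for res in factor:
        print(23)
        if 37 != x:
            break
    if factor < 35:
        return items
    items = items - factor * factor
    items = items + items
    factor = factor * (29 < 33)
    emit(items)
    factor = factor - 20
    return factor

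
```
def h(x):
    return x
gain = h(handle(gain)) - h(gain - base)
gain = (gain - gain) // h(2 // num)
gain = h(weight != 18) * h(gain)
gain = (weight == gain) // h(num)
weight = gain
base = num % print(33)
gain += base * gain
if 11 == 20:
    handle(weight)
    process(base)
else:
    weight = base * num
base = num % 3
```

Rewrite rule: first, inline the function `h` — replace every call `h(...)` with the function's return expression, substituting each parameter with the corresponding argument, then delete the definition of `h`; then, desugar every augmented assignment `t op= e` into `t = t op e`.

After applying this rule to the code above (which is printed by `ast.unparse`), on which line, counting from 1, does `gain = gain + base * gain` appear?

7

Transformed code:
gain = handle(gain) - (gain - base)
gain = (gain - gain) // (2 // num)
gain = (weight != 18) * gain
gain = (weight == gain) // num
weight = gain
base = num % print(33)
gain = gain + base * gain
if 11 == 20:
    handle(weight)
    process(base)
else:
    weight = base * num
base = num % 3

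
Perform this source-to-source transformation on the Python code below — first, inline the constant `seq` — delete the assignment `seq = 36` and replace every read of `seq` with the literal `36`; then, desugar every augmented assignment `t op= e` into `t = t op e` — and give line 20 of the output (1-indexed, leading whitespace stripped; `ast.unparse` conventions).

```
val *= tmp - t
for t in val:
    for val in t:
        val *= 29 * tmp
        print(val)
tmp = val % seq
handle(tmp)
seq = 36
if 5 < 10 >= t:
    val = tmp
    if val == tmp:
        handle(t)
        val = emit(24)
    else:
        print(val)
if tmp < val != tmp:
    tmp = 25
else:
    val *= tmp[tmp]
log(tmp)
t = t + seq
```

t = t + 36

Transformed code:
val = val * (tmp - t)
for t in val:
    for val in t:
        val = val * (29 * tmp)
        print(val)
tmp = val % 36
handle(tmp)
if 5 < 10 >= t:
    val = tmp
    if val == tmp:
        handle(t)
        val = emit(24)
    else:
        print(val)
if tmp < val != tmp:
    tmp = 25
else:
    val = val * tmp[tmp]
log(tmp)
t = t + 36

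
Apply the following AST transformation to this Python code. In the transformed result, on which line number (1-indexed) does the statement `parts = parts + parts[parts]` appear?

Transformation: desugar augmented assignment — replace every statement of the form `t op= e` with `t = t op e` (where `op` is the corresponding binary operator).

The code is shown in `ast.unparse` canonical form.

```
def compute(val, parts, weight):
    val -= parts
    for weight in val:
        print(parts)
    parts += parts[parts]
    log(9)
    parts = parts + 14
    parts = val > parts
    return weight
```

5

Transformed code:
def compute(val, parts, weight):
    val = val - parts
    for weight in val:
        print(parts)
    parts = parts + parts[parts]
    log(9)
    parts = parts + 14
    parts = val > parts
    return weight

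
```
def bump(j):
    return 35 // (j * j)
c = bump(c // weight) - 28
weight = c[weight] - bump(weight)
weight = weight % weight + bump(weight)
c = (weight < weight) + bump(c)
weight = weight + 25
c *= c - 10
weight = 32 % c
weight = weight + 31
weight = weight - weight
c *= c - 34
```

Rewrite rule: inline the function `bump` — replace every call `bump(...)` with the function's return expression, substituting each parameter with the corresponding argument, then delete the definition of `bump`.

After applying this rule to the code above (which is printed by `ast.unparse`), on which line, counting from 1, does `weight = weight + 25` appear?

5

Transformed code:
c = 35 // (c // weight * (c // weight)) - 28
weight = c[weight] - 35 // (weight * weight)
weight = weight % weight + 35 // (weight * weight)
c = (weight < weight) + 35 // (c * c)
weight = weight + 25
c *= c - 10
weight = 32 % c
weight = weight + 31
weight = weight - weight
c *= c - 34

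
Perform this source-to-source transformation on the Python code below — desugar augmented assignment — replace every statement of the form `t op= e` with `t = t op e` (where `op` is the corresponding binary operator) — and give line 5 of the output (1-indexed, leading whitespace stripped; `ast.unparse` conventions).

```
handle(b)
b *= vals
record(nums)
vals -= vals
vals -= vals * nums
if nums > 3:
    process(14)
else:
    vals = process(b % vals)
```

Transformed code:
handle(b)
b = b * vals
record(nums)
vals = vals - vals
vals = vals - vals * nums
if nums > 3:
    process(14)
else:
    vals = process(b % vals)

vals = vals - vals * nums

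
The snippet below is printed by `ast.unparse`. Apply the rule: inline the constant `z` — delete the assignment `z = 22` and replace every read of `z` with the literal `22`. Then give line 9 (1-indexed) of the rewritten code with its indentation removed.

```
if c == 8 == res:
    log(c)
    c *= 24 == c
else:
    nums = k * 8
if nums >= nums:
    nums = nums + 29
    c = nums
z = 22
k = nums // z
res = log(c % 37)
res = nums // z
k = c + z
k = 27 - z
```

Transformed code:
if c == 8 == res:
    log(c)
    c *= 24 == c
else:
    nums = k * 8
if nums >= nums:
    nums = nums + 29
    c = nums
k = nums // 22
res = log(c % 37)
res = nums // 22
k = c + 22
k = 27 - 22

k = nums // 22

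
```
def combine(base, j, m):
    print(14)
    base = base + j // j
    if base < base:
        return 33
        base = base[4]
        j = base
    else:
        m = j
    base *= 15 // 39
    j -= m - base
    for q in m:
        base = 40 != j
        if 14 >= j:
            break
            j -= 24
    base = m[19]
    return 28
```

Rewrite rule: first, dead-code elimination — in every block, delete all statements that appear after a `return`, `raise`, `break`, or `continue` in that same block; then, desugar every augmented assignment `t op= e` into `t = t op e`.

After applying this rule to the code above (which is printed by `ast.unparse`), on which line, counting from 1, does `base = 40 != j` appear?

Transformed code:
def combine(base, j, m):
    print(14)
    base = base + j // j
    if base < base:
        return 33
    else:
        m = j
    base = base * (15 // 39)
    j = j - (m - base)
    for q in m:
        base = 40 != j
        if 14 >= j:
            break
    base = m[19]
    return 28

11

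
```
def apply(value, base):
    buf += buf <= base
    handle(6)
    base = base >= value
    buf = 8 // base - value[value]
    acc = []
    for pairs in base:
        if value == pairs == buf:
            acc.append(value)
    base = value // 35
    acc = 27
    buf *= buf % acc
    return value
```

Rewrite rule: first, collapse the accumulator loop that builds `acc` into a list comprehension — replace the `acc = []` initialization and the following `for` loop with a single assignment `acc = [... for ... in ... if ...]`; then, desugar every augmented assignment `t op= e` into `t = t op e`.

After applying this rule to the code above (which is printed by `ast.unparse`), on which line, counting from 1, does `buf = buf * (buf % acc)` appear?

Transformed code:
def apply(value, base):
    buf = buf + (buf <= base)
    handle(6)
    base = base >= value
    buf = 8 // base - value[value]
    acc = [value for pairs in base if value == pairs == buf]
    base = value // 35
    acc = 27
    buf = buf * (buf % acc)
    return value

9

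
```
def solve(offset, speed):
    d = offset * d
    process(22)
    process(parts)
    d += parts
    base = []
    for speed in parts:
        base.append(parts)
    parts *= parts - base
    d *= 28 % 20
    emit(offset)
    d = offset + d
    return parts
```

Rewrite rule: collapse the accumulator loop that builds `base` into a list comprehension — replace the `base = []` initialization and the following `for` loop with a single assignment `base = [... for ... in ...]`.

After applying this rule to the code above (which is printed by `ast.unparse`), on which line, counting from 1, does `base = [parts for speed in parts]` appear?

6

Transformed code:
def solve(offset, speed):
    d = offset * d
    process(22)
    process(parts)
    d += parts
    base = [parts for speed in parts]
    parts *= parts - base
    d *= 28 % 20
    emit(offset)
    d = offset + d
    return parts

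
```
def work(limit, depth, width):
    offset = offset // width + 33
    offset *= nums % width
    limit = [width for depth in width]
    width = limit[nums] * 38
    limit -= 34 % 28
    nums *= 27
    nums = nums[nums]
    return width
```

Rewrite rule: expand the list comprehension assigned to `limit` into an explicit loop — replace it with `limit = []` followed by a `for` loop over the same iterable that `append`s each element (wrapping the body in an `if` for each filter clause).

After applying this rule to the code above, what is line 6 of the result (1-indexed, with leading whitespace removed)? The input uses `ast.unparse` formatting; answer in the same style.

limit.append(width)

Transformed code:
def work(limit, depth, width):
    offset = offset // width + 33
    offset *= nums % width
    limit = []
    for depth in width:
        limit.append(width)
    width = limit[nums] * 38
    limit -= 34 % 28
    nums *= 27
    nums = nums[nums]
    return width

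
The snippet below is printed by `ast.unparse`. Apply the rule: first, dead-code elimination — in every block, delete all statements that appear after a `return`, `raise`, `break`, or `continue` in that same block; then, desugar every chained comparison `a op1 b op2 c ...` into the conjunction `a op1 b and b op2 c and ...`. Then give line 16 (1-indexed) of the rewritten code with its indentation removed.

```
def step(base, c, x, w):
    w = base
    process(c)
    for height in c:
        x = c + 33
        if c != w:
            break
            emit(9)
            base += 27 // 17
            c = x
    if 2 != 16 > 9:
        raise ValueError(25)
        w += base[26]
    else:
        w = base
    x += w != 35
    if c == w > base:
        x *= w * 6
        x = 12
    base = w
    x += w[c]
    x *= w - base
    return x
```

base = w

Transformed code:
def step(base, c, x, w):
    w = base
    process(c)
    for height in c:
        x = c + 33
        if c != w:
            break
    if 2 != 16 and 16 > 9:
        raise ValueError(25)
    else:
        w = base
    x += w != 35
    if c == w and w > base:
        x *= w * 6
        x = 12
    base = w
    x += w[c]
    x *= w - base
    return x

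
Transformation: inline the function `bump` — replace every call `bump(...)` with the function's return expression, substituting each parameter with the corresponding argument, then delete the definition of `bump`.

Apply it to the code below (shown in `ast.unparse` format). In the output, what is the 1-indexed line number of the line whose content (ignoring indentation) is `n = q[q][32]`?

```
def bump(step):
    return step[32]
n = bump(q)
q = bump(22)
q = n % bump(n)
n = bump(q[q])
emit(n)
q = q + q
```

Transformed code:
n = q[32]
q = 22[32]
q = n % n[32]
n = q[q][32]
emit(n)
q = q + q

4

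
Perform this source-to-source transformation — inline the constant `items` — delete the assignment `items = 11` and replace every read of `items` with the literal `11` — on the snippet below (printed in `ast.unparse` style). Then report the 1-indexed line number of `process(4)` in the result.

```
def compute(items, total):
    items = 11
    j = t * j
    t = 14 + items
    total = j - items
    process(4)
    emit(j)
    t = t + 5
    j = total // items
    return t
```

5

Transformed code:
def compute(items, total):
    j = t * j
    t = 14 + 11
    total = j - 11
    process(4)
    emit(j)
    t = t + 5
    j = total // 11
    return t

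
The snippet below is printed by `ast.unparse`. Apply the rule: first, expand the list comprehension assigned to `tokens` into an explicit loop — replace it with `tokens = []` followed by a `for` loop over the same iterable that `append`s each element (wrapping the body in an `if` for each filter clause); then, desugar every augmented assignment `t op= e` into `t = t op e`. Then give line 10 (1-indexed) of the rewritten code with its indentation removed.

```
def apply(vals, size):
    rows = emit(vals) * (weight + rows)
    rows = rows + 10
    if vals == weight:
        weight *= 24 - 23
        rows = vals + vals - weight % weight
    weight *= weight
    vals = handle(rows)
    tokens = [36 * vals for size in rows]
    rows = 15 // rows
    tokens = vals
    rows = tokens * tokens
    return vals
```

for size in rows:

Transformed code:
def apply(vals, size):
    rows = emit(vals) * (weight + rows)
    rows = rows + 10
    if vals == weight:
        weight = weight * (24 - 23)
        rows = vals + vals - weight % weight
    weight = weight * weight
    vals = handle(rows)
    tokens = []
    for size in rows:
        tokens.append(36 * vals)
    rows = 15 // rows
    tokens = vals
    rows = tokens * tokens
    return vals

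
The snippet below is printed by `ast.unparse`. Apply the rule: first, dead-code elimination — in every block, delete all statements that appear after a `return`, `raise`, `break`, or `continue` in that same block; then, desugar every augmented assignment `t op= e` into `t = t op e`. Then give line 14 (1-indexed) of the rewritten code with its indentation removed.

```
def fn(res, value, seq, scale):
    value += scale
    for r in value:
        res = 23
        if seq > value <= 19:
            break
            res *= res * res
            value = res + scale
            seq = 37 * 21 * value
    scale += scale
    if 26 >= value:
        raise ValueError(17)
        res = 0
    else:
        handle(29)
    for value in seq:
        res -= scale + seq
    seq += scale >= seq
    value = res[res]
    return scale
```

Transformed code:
def fn(res, value, seq, scale):
    value = value + scale
    for r in value:
        res = 23
        if seq > value <= 19:
            break
    scale = scale + scale
    if 26 >= value:
        raise ValueError(17)
    else:
        handle(29)
    for value in seq:
        res = res - (scale + seq)
    seq = seq + (scale >= seq)
    value = res[res]
    return scale

seq = seq + (scale >= seq)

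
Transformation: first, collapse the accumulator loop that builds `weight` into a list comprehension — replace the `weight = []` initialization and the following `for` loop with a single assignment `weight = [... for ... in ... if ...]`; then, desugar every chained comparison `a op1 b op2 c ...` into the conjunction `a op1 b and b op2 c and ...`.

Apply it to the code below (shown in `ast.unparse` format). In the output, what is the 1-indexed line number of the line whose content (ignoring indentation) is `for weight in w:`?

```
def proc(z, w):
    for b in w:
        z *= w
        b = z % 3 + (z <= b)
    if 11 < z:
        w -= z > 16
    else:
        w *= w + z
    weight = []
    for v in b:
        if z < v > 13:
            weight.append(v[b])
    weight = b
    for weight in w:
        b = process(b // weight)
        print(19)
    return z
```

Transformed code:
def proc(z, w):
    for b in w:
        z *= w
        b = z % 3 + (z <= b)
    if 11 < z:
        w -= z > 16
    else:
        w *= w + z
    weight = [v[b] for v in b if z < v and v > 13]
    weight = b
    for weight in w:
        b = process(b // weight)
        print(19)
    return z

11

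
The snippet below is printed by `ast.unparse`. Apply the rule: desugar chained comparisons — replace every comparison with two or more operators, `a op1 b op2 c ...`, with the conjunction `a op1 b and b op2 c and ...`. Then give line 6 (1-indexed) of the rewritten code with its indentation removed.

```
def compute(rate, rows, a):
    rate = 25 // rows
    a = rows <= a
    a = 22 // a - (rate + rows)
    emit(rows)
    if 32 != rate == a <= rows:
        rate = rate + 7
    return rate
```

if 32 != rate and rate == a and (a <= rows):

Transformed code:
def compute(rate, rows, a):
    rate = 25 // rows
    a = rows <= a
    a = 22 // a - (rate + rows)
    emit(rows)
    if 32 != rate and rate == a and (a <= rows):
        rate = rate + 7
    return rate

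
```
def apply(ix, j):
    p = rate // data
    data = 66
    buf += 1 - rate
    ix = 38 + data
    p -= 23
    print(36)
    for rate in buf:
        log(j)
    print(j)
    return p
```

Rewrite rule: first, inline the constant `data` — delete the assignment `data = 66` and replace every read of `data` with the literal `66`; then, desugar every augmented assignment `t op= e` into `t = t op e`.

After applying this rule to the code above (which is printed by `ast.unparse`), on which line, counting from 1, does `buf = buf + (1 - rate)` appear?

Transformed code:
def apply(ix, j):
    p = rate // 66
    buf = buf + (1 - rate)
    ix = 38 + 66
    p = p - 23
    print(36)
    for rate in buf:
        log(j)
    print(j)
    return p

3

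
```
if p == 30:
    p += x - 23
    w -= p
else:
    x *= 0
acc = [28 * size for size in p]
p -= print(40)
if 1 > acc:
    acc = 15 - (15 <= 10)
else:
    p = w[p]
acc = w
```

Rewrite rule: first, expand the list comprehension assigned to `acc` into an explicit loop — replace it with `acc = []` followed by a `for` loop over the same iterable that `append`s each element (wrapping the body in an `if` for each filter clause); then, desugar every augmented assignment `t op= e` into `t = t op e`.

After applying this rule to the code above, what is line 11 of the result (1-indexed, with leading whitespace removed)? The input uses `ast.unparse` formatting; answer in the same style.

acc = 15 - (15 <= 10)

Transformed code:
if p == 30:
    p = p + (x - 23)
    w = w - p
else:
    x = x * 0
acc = []
for size in p:
    acc.append(28 * size)
p = p - print(40)
if 1 > acc:
    acc = 15 - (15 <= 10)
else:
    p = w[p]
acc = w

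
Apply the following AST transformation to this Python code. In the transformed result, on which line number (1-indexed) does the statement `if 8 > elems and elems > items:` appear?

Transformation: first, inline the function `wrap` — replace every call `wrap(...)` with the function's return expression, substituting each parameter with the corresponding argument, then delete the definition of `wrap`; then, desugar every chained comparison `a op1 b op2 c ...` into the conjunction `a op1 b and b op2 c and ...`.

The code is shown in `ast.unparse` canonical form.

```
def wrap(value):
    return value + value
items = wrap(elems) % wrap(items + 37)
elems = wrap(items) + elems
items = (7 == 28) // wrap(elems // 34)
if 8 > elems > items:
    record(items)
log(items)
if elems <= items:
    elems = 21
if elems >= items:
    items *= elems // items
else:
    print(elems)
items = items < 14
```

Transformed code:
items = (elems + elems) % (items + 37 + (items + 37))
elems = items + items + elems
items = (7 == 28) // (elems // 34 + elems // 34)
if 8 > elems and elems > items:
    record(items)
log(items)
if elems <= items:
    elems = 21
if elems >= items:
    items *= elems // items
else:
    print(elems)
items = items < 14

4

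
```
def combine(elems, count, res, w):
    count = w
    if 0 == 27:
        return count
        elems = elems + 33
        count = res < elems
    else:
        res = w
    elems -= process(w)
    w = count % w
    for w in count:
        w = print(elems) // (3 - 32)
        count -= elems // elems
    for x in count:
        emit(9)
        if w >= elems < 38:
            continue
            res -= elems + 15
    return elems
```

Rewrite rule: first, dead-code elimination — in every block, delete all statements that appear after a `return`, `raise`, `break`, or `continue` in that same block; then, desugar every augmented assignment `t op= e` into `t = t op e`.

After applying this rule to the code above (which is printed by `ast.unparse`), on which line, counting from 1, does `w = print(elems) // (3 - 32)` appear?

Transformed code:
def combine(elems, count, res, w):
    count = w
    if 0 == 27:
        return count
    else:
        res = w
    elems = elems - process(w)
    w = count % w
    for w in count:
        w = print(elems) // (3 - 32)
        count = count - elems // elems
    for x in count:
        emit(9)
        if w >= elems < 38:
            continue
    return elems

10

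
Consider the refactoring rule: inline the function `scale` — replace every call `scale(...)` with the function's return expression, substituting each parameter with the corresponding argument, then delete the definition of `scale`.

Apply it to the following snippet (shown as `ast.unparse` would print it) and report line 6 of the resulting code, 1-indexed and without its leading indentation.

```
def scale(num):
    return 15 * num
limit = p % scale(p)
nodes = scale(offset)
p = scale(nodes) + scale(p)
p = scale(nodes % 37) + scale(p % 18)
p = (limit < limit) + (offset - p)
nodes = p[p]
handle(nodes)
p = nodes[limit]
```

Transformed code:
limit = p % (15 * p)
nodes = 15 * offset
p = 15 * nodes + 15 * p
p = 15 * (nodes % 37) + 15 * (p % 18)
p = (limit < limit) + (offset - p)
nodes = p[p]
handle(nodes)
p = nodes[limit]

nodes = p[p]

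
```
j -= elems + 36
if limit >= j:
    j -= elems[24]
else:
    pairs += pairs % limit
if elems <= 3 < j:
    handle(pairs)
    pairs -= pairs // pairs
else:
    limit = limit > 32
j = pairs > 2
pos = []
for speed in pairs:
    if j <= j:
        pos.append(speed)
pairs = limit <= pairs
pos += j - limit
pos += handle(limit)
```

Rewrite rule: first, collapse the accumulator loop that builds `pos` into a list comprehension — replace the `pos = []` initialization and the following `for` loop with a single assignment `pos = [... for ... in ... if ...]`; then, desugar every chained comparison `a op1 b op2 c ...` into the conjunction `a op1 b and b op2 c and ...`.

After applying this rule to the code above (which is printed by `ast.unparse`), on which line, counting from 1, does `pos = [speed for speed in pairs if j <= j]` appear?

Transformed code:
j -= elems + 36
if limit >= j:
    j -= elems[24]
else:
    pairs += pairs % limit
if elems <= 3 and 3 < j:
    handle(pairs)
    pairs -= pairs // pairs
else:
    limit = limit > 32
j = pairs > 2
pos = [speed for speed in pairs if j <= j]
pairs = limit <= pairs
pos += j - limit
pos += handle(limit)

12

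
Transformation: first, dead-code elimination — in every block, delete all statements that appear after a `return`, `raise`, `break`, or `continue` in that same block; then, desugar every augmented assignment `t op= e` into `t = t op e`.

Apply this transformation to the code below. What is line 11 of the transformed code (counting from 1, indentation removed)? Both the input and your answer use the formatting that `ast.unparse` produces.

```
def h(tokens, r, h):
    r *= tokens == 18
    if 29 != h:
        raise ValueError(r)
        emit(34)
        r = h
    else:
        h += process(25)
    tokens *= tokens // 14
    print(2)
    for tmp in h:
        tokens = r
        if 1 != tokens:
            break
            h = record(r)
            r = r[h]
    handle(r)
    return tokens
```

Transformed code:
def h(tokens, r, h):
    r = r * (tokens == 18)
    if 29 != h:
        raise ValueError(r)
    else:
        h = h + process(25)
    tokens = tokens * (tokens // 14)
    print(2)
    for tmp in h:
        tokens = r
        if 1 != tokens:
            break
    handle(r)
    return tokens

if 1 != tokens: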